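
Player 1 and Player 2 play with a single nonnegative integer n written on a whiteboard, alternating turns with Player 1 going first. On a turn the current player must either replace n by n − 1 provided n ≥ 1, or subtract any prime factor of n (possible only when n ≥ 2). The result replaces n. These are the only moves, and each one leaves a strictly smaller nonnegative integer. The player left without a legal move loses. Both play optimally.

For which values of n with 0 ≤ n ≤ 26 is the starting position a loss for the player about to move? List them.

0, 4, 8, 12, 16, 20, 24

Use the standard recursion: the mover loses at a terminal position; elsewhere, the mover wins exactly when some move hands the opponent an L position.
n=0: no move → L
n=1: reaches L-position 0 → W
n=2: reaches L-position 0 → W
n=3: reaches L-position 0 → W
n=4: only reaches 2(W), 3(W), all W → L
n=5: reaches L-position 0 → W
n=6: reaches L-position 4 → W
n=7: reaches L-position 0 → W
n=8: only reaches 6(W), 7(W), all W → L
n=9: reaches L-position 8 → W
n=10: reaches L-position 8 → W
n=11: reaches L-position 0 → W
n=12: only reaches 9(W), 10(W), 11(W), all W → L
n=13: reaches L-position 0 → W
n=14: reaches L-position 12 → W
n=15: reaches L-position 12 → W
n=16: only reaches 14(W), 15(W), all W → L
n=17: reaches L-position 0 → W
n=18: reaches L-position 16 → W
n=19: reaches L-position 0 → W
n=20: only reaches 15(W), 18(W), 19(W), all W → L
n=21: reaches L-position 20 → W
n=22: reaches L-position 20 → W
n=23: reaches L-position 0 → W
n=24: only reaches 21(W), 22(W), 23(W), all W → L
n=25: reaches L-position 20 → W
n=26: reaches L-position 24 → W
The losing starting values of n are exactly the entries labelled L in this table (7 of them).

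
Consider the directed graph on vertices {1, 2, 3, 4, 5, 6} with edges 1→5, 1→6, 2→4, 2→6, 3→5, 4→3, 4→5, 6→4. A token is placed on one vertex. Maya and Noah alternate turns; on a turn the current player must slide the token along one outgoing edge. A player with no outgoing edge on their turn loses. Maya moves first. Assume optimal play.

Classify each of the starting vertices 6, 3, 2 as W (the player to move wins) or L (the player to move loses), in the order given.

Label each position W (a win for the player to move) or L (a loss). A position with no legal move is L; any other position is W exactly when some move reaches an L, and L when every move reaches a W.
Every edge goes from a vertex to one that appears earlier in the order 5, 3, 4, 6, 2, 1, so processing vertices in that order labels each vertex after all of its successors.
5: no outgoing edge → L
3: can move to 5, which is L ⇒ W
4: can move to 5, which is L ⇒ W
6: the only move is to 4(W), a W ⇒ L
2: can move to 6, which is L ⇒ W
1: can move to 6, which is L ⇒ W

6: L, 3: W, 2: W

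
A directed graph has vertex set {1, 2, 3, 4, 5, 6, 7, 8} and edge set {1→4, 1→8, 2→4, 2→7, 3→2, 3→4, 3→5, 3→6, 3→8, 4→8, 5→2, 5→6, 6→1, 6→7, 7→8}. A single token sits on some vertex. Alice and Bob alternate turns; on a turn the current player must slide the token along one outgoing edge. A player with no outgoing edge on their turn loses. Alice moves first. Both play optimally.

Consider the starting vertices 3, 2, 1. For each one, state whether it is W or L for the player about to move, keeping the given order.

Work bottom-up. With no move the player to move loses. Otherwise the position is W if at least one move leads to an L position for the opponent, and L if every move leads to a W.
Every edge goes from a vertex to one that appears earlier in the order 8, 7, 4, 1, 6, 2, 5, 3, so processing vertices in that order labels each vertex after all of its successors.
8: no outgoing edge → L
7: →8(L), so W
4: →8(L), so W
1: →8(L), so W
6: →1(W), 7(W) — all W, so L
2: →4(W), 7(W) — all W, so L
5: →2(L), so W
3: →2(L), so W

3: W, 2: L, 1: W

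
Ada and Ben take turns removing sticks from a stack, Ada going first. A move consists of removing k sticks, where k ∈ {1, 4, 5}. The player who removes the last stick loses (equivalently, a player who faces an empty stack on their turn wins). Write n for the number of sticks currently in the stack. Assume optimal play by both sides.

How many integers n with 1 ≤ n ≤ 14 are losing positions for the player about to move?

Compute win/loss labels from the base case upward. A position with no move is W. Any other position is W if it can reach an L in one move, else L.
n=0: no move; the opponent has just taken the last stick and therefore loses → W
n=1: only reaches 0(W), which is W → L
n=2: reaches L-position 1 → W
n=3: only reaches 2(W), which is W → L
n=4: reaches L-position 3 → W
n=5: reaches L-position 1 → W
n=6: reaches L-position 1 → W
n=7: reaches L-position 3 → W
n=8: reaches L-position 3 → W
n=9: only reaches 8(W), 5(W), 4(W), all W → L
n=10: reaches L-position 9 → W
n=11: only reaches 10(W), 7(W), 6(W), all W → L
n=12: reaches L-position 11 → W
n=13: reaches L-position 9 → W
n=14: reaches L-position 9 → W
L entries with 1 ≤ n ≤ 14 (the range starts at n=1): n = 1, 3, 9, 11; that makes 4.

4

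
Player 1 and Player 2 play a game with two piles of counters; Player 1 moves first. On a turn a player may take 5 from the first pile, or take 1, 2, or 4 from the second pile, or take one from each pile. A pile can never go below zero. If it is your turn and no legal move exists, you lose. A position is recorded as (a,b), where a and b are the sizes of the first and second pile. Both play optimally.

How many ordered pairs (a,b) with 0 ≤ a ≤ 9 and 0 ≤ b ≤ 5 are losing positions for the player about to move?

20

Positions with no move are L. A position that does have a move is losing for the player to move precisely when every available move leads to a winning position for the opponent. Fill in the labels:
Every move lowers a or b (never raises either), so fill the grid row by row in increasing a, and left to right within a row: each cell's successors are then already labelled.
      b=0  b=1  b=2  b=3  b=4  b=5
a=0:    L    W    W    L    W    W
a=1:    L    W    W    L    W    W
a=2:    L    W    W    L    W    W
a=3:    L    W    W    L    W    W
a=4:    L    W    W    L    W    W
a=5:    W    W    L    W    W    L
a=6:    W    L    W    W    L    W
a=7:    W    L    W    W    L    W
a=8:    W    L    W    W    L    W
a=9:    W    L    W    W    L    W
Cells with no legal move (terminal, hence L): (0,0), (1,0), (2,0), (3,0), (4,0).
The remaining L cells, each justified by listing all of its moves:
(0,3): →(0,2)(W), (0,1)(W) — all W, so L
(1,3): →(1,2)(W), (1,1)(W), (0,2)(W) — all W, so L
(2,3): →(2,2)(W), (2,1)(W), (1,2)(W) — all W, so L
(3,3): →(3,2)(W), (3,1)(W), (2,2)(W) — all W, so L
(4,3): →(4,2)(W), (4,1)(W), (3,2)(W) — all W, so L
(5,2): →(0,2)(W), (5,1)(W), (5,0)(W), (4,1)(W) — all W, so L
(5,5): →(0,5)(W), (5,4)(W), (5,3)(W), (5,1)(W), (4,4)(W) — all W, so L
(6,1): →(1,1)(W), (6,0)(W), (5,0)(W) — all W, so L
(6,4): →(1,4)(W), (6,3)(W), (6,2)(W), (6,0)(W), (5,3)(W) — all W, so L
(7,1): →(2,1)(W), (7,0)(W), (6,0)(W) — all W, so L
(7,4): →(2,4)(W), (7,3)(W), (7,2)(W), (7,0)(W), (6,3)(W) — all W, so L
(8,1): →(3,1)(W), (8,0)(W), (7,0)(W) — all W, so L
(8,4): →(3,4)(W), (8,3)(W), (8,2)(W), (8,0)(W), (7,3)(W) — all W, so L
(9,1): →(4,1)(W), (9,0)(W), (8,0)(W) — all W, so L
(9,4): →(4,4)(W), (9,3)(W), (9,2)(W), (9,0)(W), (8,3)(W) — all W, so L
Every other cell has at least one move into one of the L cells above, so it is W.
L cells per row: a=0: 2, a=1: 2, a=2: 2, a=3: 2, a=4: 2, a=5: 2, a=6: 2, a=7: 2, a=8: 2, a=9: 2; total 20.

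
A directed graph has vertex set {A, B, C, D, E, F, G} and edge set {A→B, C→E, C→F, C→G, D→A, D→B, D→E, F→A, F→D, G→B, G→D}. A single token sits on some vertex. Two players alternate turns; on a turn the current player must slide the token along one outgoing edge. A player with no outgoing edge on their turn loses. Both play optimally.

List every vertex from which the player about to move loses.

Compute win/loss labels from the base case upward. A position with no move is L. Any other position is W if it can reach an L in one move, else L.
Every edge goes from a vertex to one that appears earlier in the order B, E, A, D, F, G, C, so processing vertices in that order labels each vertex after all of its successors.
B: no outgoing edge → L
E: no outgoing edge → L
A: reaches L-position B → W
D: reaches L-position E → W
F: only reaches D(W), A(W), all W → L
G: reaches L-position B → W
C: reaches L-position F → W
Reading off the rows marked L gives the requested list; there are 3 such vertices.

B, E, F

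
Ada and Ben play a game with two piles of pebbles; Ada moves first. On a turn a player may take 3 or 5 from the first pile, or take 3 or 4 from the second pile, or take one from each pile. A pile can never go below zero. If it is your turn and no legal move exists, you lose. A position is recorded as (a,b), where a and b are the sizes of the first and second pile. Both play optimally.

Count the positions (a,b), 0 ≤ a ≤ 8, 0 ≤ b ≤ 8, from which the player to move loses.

Compute win/loss labels from the base case upward. A position with no move is L. Any other position is W if it can reach an L in one move, else L.
Every move lowers a or b (never raises either), so fill the grid row by row in increasing a, and left to right within a row: each cell's successors are then already labelled.
      b=0  b=1  b=2  b=3  b=4  b=5  b=6  b=7  b=8
a=0:    L    L    L    W    W    W    W    L    L
a=1:    L    W    W    W    W    L    L    L    W
a=2:    L    W    L    W    W    W    W    W    W
a=3:    W    W    W    W    L    L    L    W    W
a=4:    W    L    L    L    W    W    W    W    L
a=5:    W    W    W    W    W    L    L    W    W
a=6:    W    L    L    L    W    W    W    W    L
a=7:    W    W    W    W    W    L    L    L    W
a=8:    L    L    L    W    W    W    W    W    W
Cells with no legal move (terminal, hence L): (0,0), (0,1), (0,2), (1,0), (2,0).
The remaining L cells, each justified by listing all of its moves:
(0,7): only reaches (0,4)(W), (0,3)(W), all W → L
(0,8): only reaches (0,5)(W), (0,4)(W), all W → L
(1,5): only reaches (1,2)(W), (1,1)(W), (0,4)(W), all W → L
(1,6): only reaches (1,3)(W), (1,2)(W), (0,5)(W), all W → L
(1,7): only reaches (1,4)(W), (1,3)(W), (0,6)(W), all W → L
(2,2): only reaches (1,1)(W), which is W → L
(3,4): only reaches (0,4)(W), (3,1)(W), (3,0)(W), (2,3)(W), all W → L
(3,5): only reaches (0,5)(W), (3,2)(W), (3,1)(W), (2,4)(W), all W → L
(3,6): only reaches (0,6)(W), (3,3)(W), (3,2)(W), (2,5)(W), all W → L
(4,1): only reaches (1,1)(W), (3,0)(W), all W → L
(4,2): only reaches (1,2)(W), (3,1)(W), all W → L
(4,3): only reaches (1,3)(W), (4,0)(W), (3,2)(W), all W → L
(4,8): only reaches (1,8)(W), (4,5)(W), (4,4)(W), (3,7)(W), all W → L
(5,5): only reaches (2,5)(W), (0,5)(W), (5,2)(W), (5,1)(W), (4,4)(W), all W → L
(5,6): only reaches (2,6)(W), (0,6)(W), (5,3)(W), (5,2)(W), (4,5)(W), all W → L
(6,1): only reaches (3,1)(W), (1,1)(W), (5,0)(W), all W → L
(6,2): only reaches (3,2)(W), (1,2)(W), (5,1)(W), all W → L
(6,3): only reaches (3,3)(W), (1,3)(W), (6,0)(W), (5,2)(W), all W → L
(6,8): only reaches (3,8)(W), (1,8)(W), (6,5)(W), (6,4)(W), (5,7)(W), all W → L
(7,5): only reaches (4,5)(W), (2,5)(W), (7,2)(W), (7,1)(W), (6,4)(W), all W → L
(7,6): only reaches (4,6)(W), (2,6)(W), (7,3)(W), (7,2)(W), (6,5)(W), all W → L
(7,7): only reaches (4,7)(W), (2,7)(W), (7,4)(W), (7,3)(W), (6,6)(W), all W → L
(8,0): only reaches (5,0)(W), (3,0)(W), all W → L
(8,1): only reaches (5,1)(W), (3,1)(W), (7,0)(W), all W → L
(8,2): only reaches (5,2)(W), (3,2)(W), (7,1)(W), all W → L
Every other cell has at least one move into one of the L cells above, so it is W.
L cells per row: a=0: 5, a=1: 4, a=2: 2, a=3: 3, a=4: 4, a=5: 2, a=6: 4, a=7: 3, a=8: 3; total 30.

30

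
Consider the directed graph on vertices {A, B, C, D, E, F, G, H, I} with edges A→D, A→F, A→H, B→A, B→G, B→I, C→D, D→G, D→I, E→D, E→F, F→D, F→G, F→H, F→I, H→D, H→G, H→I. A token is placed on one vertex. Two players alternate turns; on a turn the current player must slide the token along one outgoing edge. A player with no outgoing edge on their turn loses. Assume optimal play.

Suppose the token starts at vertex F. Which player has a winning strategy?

Label each position W (a win for the player to move) or L (a loss). A position with no legal move is L; any other position is W exactly when some move reaches an L, and L when every move reaches a W.
Every edge goes from a vertex to one that appears earlier in the order G, I, D, H, F, E, A, B, C, so processing vertices in that order labels each vertex after all of its successors.
G: no outgoing edge → L
I: no outgoing edge → L
D: reaches L-position I → W
H: reaches L-position I → W
F: reaches L-position I → W
E: only reaches F(W), D(W), all W → L
A: only reaches F(W), H(W), D(W), all W → L
B: reaches L-position A → W
C: only reaches D(W), which is W → L
The starting position F is W: the player to move should move to I, handing over an L position.

The first player wins.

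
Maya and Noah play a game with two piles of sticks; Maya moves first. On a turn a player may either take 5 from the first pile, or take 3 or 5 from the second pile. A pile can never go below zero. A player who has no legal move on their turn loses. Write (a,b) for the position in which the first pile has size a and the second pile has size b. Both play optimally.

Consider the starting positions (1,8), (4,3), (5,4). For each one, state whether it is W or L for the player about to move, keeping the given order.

Compute win/loss labels from the base case upward. A position with no move is L. Any other position is W if it can reach an L in one move, else L.
No move ever increases a pile, so every position that can arise here has a ≤ 5 and b ≤ 8; it is enough to label the cells with 0 ≤ a ≤ 5 and 0 ≤ b ≤ 8.
Every move lowers a or b (never raises either), so fill the grid row by row in increasing a, and left to right within a row: each cell's successors are then already labelled.
      b=0  b=1  b=2  b=3  b=4  b=5  b=6  b=7  b=8
a=0:    L    L    L    W    W    W    W    W    L
a=1:    L    L    L    W    W    W    W    W    L
a=2:    L    L    L    W    W    W    W    W    L
a=3:    L    L    L    W    W    W    W    W    L
a=4:    L    L    L    W    W    W    W    W    L
a=5:    W    W    W    L    L    L    W    W    W
Cells with no legal move (terminal, hence L): (0,0), (0,1), (0,2), (1,0), (1,1), (1,2), (2,0), (2,1), (2,2), (3,0), (3,1), (3,2), (4,0), (4,1), (4,2).
The remaining L cells, each justified by listing all of its moves:
(0,8): L (options (0,5)(W), (0,3)(W) are all W)
(1,8): L (options (1,5)(W), (1,3)(W) are all W)
(2,8): L (options (2,5)(W), (2,3)(W) are all W)
(3,8): L (options (3,5)(W), (3,3)(W) are all W)
(4,8): L (options (4,5)(W), (4,3)(W) are all W)
(5,3): L (options (0,3)(W), (5,0)(W) are all W)
(5,4): L (options (0,4)(W), (5,1)(W) are all W)
(5,5): L (options (0,5)(W), (5,2)(W), (5,0)(W) are all W)
Every other cell has at least one move into one of the L cells above, so it is W.
(1,8): one of the L cells justified above, so L
(4,3): the move to (4,0) reaches an L cell, so W
(5,4): one of the L cells justified above, so L

(1,8): L, (4,3): W, (5,4): L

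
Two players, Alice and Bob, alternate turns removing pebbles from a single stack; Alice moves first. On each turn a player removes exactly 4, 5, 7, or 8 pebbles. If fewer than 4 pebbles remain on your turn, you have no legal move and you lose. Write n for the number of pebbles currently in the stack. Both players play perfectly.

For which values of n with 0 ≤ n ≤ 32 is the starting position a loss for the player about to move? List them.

0, 1, 2, 3, 12, 13, 14, 15, 24, 25, 26, 27

Label each position W (a win for the player to move) or L (a loss). A position with no legal move is L; any other position is W exactly when some move reaches an L, and L when every move reaches a W.
n=0: no move → L
n=1: no move → L
n=2: no move → L
n=3: no move → L
n=4: →0(L), so W
n=5: →1(L), so W
n=6: →2(L), so W
n=7: →3(L), so W
n=8: →3(L), so W
n=9: →2(L), so W
n=10: →3(L), so W
n=11: →3(L), so W
n=12: →8(W), 7(W), 5(W), 4(W) — all W, so L
n=13: →9(W), 8(W), 6(W), 5(W) — all W, so L
n=14: →10(W), 9(W), 7(W), 6(W) — all W, so L
n=15: →11(W), 10(W), 8(W), 7(W) — all W, so L
n=16: →12(L), so W
n=17: →13(L), so W
n=18: →14(L), so W
n=19: →15(L), so W
n=20: →15(L), so W
n=21: →14(L), so W
n=22: →15(L), so W
n=23: →15(L), so W
n=24: →20(W), 19(W), 17(W), 16(W) — all W, so L
n=25: →21(W), 20(W), 18(W), 17(W) — all W, so L
n=26: →22(W), 21(W), 19(W), 18(W) — all W, so L
n=27: →23(W), 22(W), 20(W), 19(W) — all W, so L
n=28: →24(L), so W
n=29: →25(L), so W
n=30: →26(L), so W
n=31: →27(L), so W
n=32: →27(L), so W
The losing starting values of n are exactly the entries labelled L in this table (12 of them).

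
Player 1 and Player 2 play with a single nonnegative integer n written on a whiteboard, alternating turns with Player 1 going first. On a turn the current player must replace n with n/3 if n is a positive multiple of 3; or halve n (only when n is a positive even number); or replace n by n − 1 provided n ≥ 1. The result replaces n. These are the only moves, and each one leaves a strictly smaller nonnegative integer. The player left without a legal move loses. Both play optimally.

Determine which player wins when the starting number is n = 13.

Classify positions by backward induction: terminal positions (no move available) are L. From any other position, the mover wins iff some move reaches an L.
n=0: no move → L
n=1: reaches L-position 0 → W
n=2: only reaches 1(W), which is W → L
n=3: reaches L-position 2 → W
n=4: reaches L-position 2 → W
n=5: only reaches 4(W), which is W → L
n=6: reaches L-position 2 → W
n=7: only reaches 6(W), which is W → L
n=8: reaches L-position 7 → W
n=9: only reaches 3(W), 8(W), all W → L
n=10: reaches L-position 5 → W
n=11: only reaches 10(W), which is W → L
n=12: reaches L-position 11 → W
n=13: only reaches 12(W), which is W → L
The starting position 13 is L: whatever Player 1 does, the opponent receives a W position.

Player 2 wins.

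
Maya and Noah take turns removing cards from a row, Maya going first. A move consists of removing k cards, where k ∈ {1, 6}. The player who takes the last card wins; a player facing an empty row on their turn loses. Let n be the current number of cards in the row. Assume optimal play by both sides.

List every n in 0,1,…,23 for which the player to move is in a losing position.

0, 2, 4, 7, 9, 11, 14, 16, 18, 21, 23

Work bottom-up. With no move the player to move loses. Otherwise the position is W if at least one move leads to an L position for the opponent, and L if every move leads to a W.
n=0: no move → L
n=1: W (go to 0, an L position)
n=2: L (sole option 1(W) is W)
n=3: W (go to 2, an L position)
n=4: L (sole option 3(W) is W)
n=5: W (go to 4, an L position)
n=6: W (go to 0, an L position)
n=7: L (options 6(W), 1(W) are all W)
n=8: W (go to 7, an L position)
n=9: L (options 8(W), 3(W) are all W)
n=10: W (go to 9, an L position)
n=11: L (options 10(W), 5(W) are all W)
n=12: W (go to 11, an L position)
n=13: W (go to 7, an L position)
n=14: L (options 13(W), 8(W) are all W)
n=15: W (go to 14, an L position)
n=16: L (options 15(W), 10(W) are all W)
n=17: W (go to 16, an L position)
n=18: L (options 17(W), 12(W) are all W)
n=19: W (go to 18, an L position)
n=20: W (go to 14, an L position)
n=21: L (options 20(W), 15(W) are all W)
n=22: W (go to 21, an L position)
n=23: L (options 22(W), 17(W) are all W)
Reading off the rows marked L gives the requested list; there are 11 such values of n.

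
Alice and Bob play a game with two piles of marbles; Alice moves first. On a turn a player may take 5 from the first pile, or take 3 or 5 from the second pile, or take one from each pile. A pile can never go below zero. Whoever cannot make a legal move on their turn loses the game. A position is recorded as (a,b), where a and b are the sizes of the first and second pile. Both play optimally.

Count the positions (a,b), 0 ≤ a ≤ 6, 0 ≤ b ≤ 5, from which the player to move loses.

18

Use the standard recursion: the mover loses at a terminal position; elsewhere, the mover wins exactly when some move hands the opponent an L position.
Every move lowers a or b (never raises either), so fill the grid row by row in increasing a, and left to right within a row: each cell's successors are then already labelled.
      b=0  b=1  b=2  b=3  b=4  b=5
a=0:    L    L    L    W    W    W
a=1:    L    W    W    W    L    W
a=2:    L    W    L    W    L    W
a=3:    L    W    L    W    L    W
a=4:    L    W    L    W    L    W
a=5:    W    W    W    W    L    W
a=6:    W    L    L    L    W    W
Cells with no legal move (terminal, hence L): (0,0), (0,1), (0,2), (1,0), (2,0), (3,0), (4,0).
The remaining L cells, each justified by listing all of its moves:
(1,4): L (options (1,1)(W), (0,3)(W) are all W)
(2,2): L (sole option (1,1)(W) is W)
(2,4): L (options (2,1)(W), (1,3)(W) are all W)
(3,2): L (sole option (2,1)(W) is W)
(3,4): L (options (3,1)(W), (2,3)(W) are all W)
(4,2): L (sole option (3,1)(W) is W)
(4,4): L (options (4,1)(W), (3,3)(W) are all W)
(5,4): L (options (0,4)(W), (5,1)(W), (4,3)(W) are all W)
(6,1): L (options (1,1)(W), (5,0)(W) are all W)
(6,2): L (options (1,2)(W), (5,1)(W) are all W)
(6,3): L (options (1,3)(W), (6,0)(W), (5,2)(W) are all W)
Every other cell has at least one move into one of the L cells above, so it is W.
L cells per row: a=0: 3, a=1: 2, a=2: 3, a=3: 3, a=4: 3, a=5: 1, a=6: 3; total 18.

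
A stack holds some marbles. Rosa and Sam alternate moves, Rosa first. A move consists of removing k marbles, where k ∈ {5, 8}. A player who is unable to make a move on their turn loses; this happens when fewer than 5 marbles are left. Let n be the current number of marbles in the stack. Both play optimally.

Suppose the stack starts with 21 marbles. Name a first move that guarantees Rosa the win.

Remove 5, leaving 16.

Work bottom-up. With no move the player to move loses. Otherwise the position is W if at least one move leads to an L position for the opponent, and L if every move leads to a W.
n=0: no move → L
n=1: no move → L
n=2: no move → L
n=3: no move → L
n=4: no move → L
n=5: reaches L-position 0 → W
n=6: reaches L-position 1 → W
n=7: reaches L-position 2 → W
n=8: reaches L-position 3 → W
n=9: reaches L-position 4 → W
n=10: reaches L-position 2 → W
n=11: reaches L-position 3 → W
n=12: reaches L-position 4 → W
n=13: only reaches 8(W), 5(W), all W → L
n=14: only reaches 9(W), 6(W), all W → L
n=15: only reaches 10(W), 7(W), all W → L
n=16: only reaches 11(W), 8(W), all W → L
n=17: only reaches 12(W), 9(W), all W → L
n=18: reaches L-position 13 → W
n=19: reaches L-position 14 → W
n=20: reaches L-position 15 → W
n=21: reaches L-position 16 → W
From 21, the L positions reachable in one move are: 16, 13. Any move reaching one of these is winning.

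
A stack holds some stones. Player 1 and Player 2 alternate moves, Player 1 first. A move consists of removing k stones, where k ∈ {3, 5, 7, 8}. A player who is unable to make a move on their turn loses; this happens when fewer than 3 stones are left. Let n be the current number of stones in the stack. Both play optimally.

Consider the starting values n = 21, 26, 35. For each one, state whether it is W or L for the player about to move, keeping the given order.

21: W, 26: W, 35: L

Compute win/loss labels from the base case upward. A position with no move is L. Any other position is W if it can reach an L in one move, else L.
n=0: no move → L
n=1: no move → L
n=2: no move → L
n=3: W (go to 0, an L position)
n=4: W (go to 1, an L position)
n=5: W (go to 2, an L position)
n=6: W (go to 1, an L position)
n=7: W (go to 2, an L position)
n=8: W (go to 1, an L position)
n=9: W (go to 2, an L position)
n=10: W (go to 2, an L position)
n=11: L (options 8(W), 6(W), 4(W), 3(W) are all W)
n=12: L (options 9(W), 7(W), 5(W), 4(W) are all W)
n=13: L (options 10(W), 8(W), 6(W), 5(W) are all W)
n=14: W (go to 11, an L position)
n=15: W (go to 12, an L position)
n=16: W (go to 13, an L position)
n=17: W (go to 12, an L position)
n=18: W (go to 13, an L position)
n=19: W (go to 12, an L position)
n=20: W (go to 13, an L position)
n=21: W (go to 13, an L position)
n=22: L (options 19(W), 17(W), 15(W), 14(W) are all W)
n=23: L (options 20(W), 18(W), 16(W), 15(W) are all W)
n=24: L (options 21(W), 19(W), 17(W), 16(W) are all W)
n=25: W (go to 22, an L position)
n=26: W (go to 23, an L position)
n=27: W (go to 24, an L position)
n=28: W (go to 23, an L position)
n=29: W (go to 24, an L position)
n=30: W (go to 23, an L position)
n=31: W (go to 24, an L position)
n=32: W (go to 24, an L position)
n=33: L (options 30(W), 28(W), 26(W), 25(W) are all W)
n=34: L (options 31(W), 29(W), 27(W), 26(W) are all W)
n=35: L (options 32(W), 30(W), 28(W), 27(W) are all W)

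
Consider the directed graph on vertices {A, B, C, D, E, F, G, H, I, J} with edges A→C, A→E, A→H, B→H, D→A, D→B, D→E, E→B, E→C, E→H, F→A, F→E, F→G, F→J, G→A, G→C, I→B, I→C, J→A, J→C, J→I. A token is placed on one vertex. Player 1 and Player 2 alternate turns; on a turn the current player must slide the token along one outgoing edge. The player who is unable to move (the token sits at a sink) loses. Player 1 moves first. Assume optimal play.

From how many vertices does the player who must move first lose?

4

Work bottom-up. With no move the player to move loses. Otherwise the position is W if at least one move leads to an L position for the opponent, and L if every move leads to a W.
Every edge goes from a vertex to one that appears earlier in the order C, H, B, E, A, I, J, D, G, F, so processing vertices in that order labels each vertex after all of its successors.
C: no outgoing edge → L
H: no outgoing edge → L
B: W (go to H, an L position)
E: W (go to H, an L position)
A: W (go to H, an L position)
I: W (go to C, an L position)
J: W (go to C, an L position)
D: L (options A(W), E(W), B(W) are all W)
G: W (go to C, an L position)
F: L (options G(W), J(W), A(W), E(W) are all W)
The L vertices are C, D, F, H; that is 4 in all.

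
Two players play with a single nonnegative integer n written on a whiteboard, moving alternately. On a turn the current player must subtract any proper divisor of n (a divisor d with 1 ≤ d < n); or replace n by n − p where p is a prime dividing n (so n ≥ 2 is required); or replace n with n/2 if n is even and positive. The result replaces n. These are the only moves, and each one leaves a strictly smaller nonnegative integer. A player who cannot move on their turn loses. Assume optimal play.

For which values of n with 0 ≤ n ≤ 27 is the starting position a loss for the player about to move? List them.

Build the W/L table. Terminal = L. A non-terminal position is W if it has a move to some L; otherwise it is L.
n=0: no move → L
n=1: no move → L
n=2: can move to 0, which is L ⇒ W
n=3: can move to 0, which is L ⇒ W
n=4: moves to 2(W), 3(W); every one is W ⇒ L
n=5: can move to 0, which is L ⇒ W
n=6: can move to 4, which is L ⇒ W
n=7: can move to 0, which is L ⇒ W
n=8: can move to 4, which is L ⇒ W
n=9: moves to 6(W), 8(W); every one is W ⇒ L
n=10: can move to 9, which is L ⇒ W
n=11: can move to 0, which is L ⇒ W
n=12: can move to 9, which is L ⇒ W
n=13: can move to 0, which is L ⇒ W
n=14: moves to 7(W), 12(W), 13(W); every one is W ⇒ L
n=15: can move to 14, which is L ⇒ W
n=16: can move to 14, which is L ⇒ W
n=17: can move to 0, which is L ⇒ W
n=18: can move to 9, which is L ⇒ W
n=19: can move to 0, which is L ⇒ W
n=20: moves to 10(W), 15(W), 16(W), 18(W), 19(W); every one is W ⇒ L
n=21: can move to 14, which is L ⇒ W
n=22: can move to 20, which is L ⇒ W
n=23: can move to 0, which is L ⇒ W
n=24: can move to 20, which is L ⇒ W
n=25: can move to 20, which is L ⇒ W
n=26: moves to 13(W), 24(W), 25(W); every one is W ⇒ L
n=27: can move to 26, which is L ⇒ W
Reading off the rows marked L gives the requested list; there are 7 such values of n.

0, 1, 4, 9, 14, 20, 26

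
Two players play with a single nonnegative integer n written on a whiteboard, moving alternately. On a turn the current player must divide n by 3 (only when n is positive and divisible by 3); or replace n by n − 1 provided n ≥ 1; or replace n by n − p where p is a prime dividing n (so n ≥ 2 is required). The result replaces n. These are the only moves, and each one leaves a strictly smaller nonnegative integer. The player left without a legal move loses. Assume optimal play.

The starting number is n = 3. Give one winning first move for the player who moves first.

Build the W/L table. Terminal = L. A non-terminal position is W if it has a move to some L; otherwise it is L.
n=0: no move → L
n=1: W (go to 0, an L position)
n=2: W (go to 0, an L position)
n=3: W (go to 0, an L position)
From 3, the L positions reachable in one move are: 0.

Move to 0.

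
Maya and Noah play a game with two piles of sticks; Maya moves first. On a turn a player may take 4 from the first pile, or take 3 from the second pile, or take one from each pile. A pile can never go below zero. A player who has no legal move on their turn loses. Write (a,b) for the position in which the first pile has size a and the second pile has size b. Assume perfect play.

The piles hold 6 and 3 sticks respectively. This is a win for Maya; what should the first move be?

Move to (5,2).

Label each position W (a win for the player to move) or L (a loss). A position with no legal move is L; any other position is W exactly when some move reaches an L, and L when every move reaches a W.
No move ever increases a pile, so every position that can arise here has a ≤ 6 and b ≤ 3; it is enough to label the cells with 0 ≤ a ≤ 6 and 0 ≤ b ≤ 3.
Every move lowers a or b (never raises either), so fill the grid row by row in increasing a, and left to right within a row: each cell's successors are then already labelled.
      b=0  b=1  b=2  b=3
a=0:    L    L    L    W
a=1:    L    W    W    W
a=2:    L    W    L    W
a=3:    L    W    L    W
a=4:    W    W    W    W
a=5:    W    L    L    L
a=6:    W    L    W    W
Cells with no legal move (terminal, hence L): (0,0), (0,1), (0,2), (1,0), (2,0), (3,0).
The remaining L cells, each justified by listing all of its moves:
(2,2): the only move is to (1,1)(W), a W ⇒ L
(3,2): the only move is to (2,1)(W), a W ⇒ L
(5,1): moves to (1,1)(W), (4,0)(W); every one is W ⇒ L
(5,2): moves to (1,2)(W), (4,1)(W); every one is W ⇒ L
(5,3): moves to (1,3)(W), (5,0)(W), (4,2)(W); every one is W ⇒ L
(6,1): moves to (2,1)(W), (5,0)(W); every one is W ⇒ L
Every other cell has at least one move into one of the L cells above, so it is W.
From (6,3), the L positions reachable in one move are: (5,2).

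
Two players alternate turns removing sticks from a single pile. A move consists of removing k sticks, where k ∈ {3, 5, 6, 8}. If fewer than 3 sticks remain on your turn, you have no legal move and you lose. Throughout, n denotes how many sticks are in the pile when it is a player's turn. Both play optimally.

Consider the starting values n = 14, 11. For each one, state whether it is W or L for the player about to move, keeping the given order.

Classify positions by backward induction: terminal positions (no move available) are L. From any other position, the mover wins iff some move reaches an L.
n=0: no move → L
n=1: no move → L
n=2: no move → L
n=3: can move to 0, which is L ⇒ W
n=4: can move to 1, which is L ⇒ W
n=5: can move to 2, which is L ⇒ W
n=6: can move to 1, which is L ⇒ W
n=7: can move to 2, which is L ⇒ W
n=8: can move to 2, which is L ⇒ W
n=9: can move to 1, which is L ⇒ W
n=10: can move to 2, which is L ⇒ W
n=11: moves to 8(W), 6(W), 5(W), 3(W); every one is W ⇒ L
n=12: moves to 9(W), 7(W), 6(W), 4(W); every one is W ⇒ L
n=13: moves to 10(W), 8(W), 7(W), 5(W); every one is W ⇒ L
n=14: can move to 11, which is L ⇒ W

14: W, 11: L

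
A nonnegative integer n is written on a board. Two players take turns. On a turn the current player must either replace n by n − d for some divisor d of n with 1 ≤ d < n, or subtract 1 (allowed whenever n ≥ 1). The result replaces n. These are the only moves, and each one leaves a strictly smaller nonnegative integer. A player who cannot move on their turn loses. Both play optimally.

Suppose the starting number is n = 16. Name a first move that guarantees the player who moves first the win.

Positions with no move are L. A position that does have a move is losing for the player to move precisely when every available move leads to a winning position for the opponent. Fill in the labels:
n=0: no move → L
n=1: →0(L), so W
n=2: →1(W) only, which is W, so L
n=3: →2(L), so W
n=4: →2(L), so W
n=5: →4(W) only, which is W, so L
n=6: →5(L), so W
n=7: →6(W) only, which is W, so L
n=8: →7(L), so W
n=9: →6(W), 8(W) — all W, so L
n=10: →5(L), so W
n=11: →10(W) only, which is W, so L
n=12: →9(L), so W
n=13: →12(W) only, which is W, so L
n=14: →7(L), so W
n=15: →10(W), 12(W), 14(W) — all W, so L
n=16: →15(L), so W
From 16, the L positions reachable in one move are: 15.

Move to 15.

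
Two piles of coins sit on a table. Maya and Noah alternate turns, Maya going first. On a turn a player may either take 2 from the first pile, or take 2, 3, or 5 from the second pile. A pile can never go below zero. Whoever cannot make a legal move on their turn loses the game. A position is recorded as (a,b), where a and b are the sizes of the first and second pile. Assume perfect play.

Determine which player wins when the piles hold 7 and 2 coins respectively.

Noah wins.

Compute win/loss labels from the base case upward. A position with no move is L. Any other position is W if it can reach an L in one move, else L.
No move ever increases a pile, so every position that can arise here has a ≤ 7 and b ≤ 2; it is enough to label the cells with 0 ≤ a ≤ 7 and 0 ≤ b ≤ 2.
Every move lowers a or b (never raises either), so fill the grid row by row in increasing a, and left to right within a row: each cell's successors are then already labelled.
      b=0  b=1  b=2
a=0:    L    L    W
a=1:    L    L    W
a=2:    W    W    L
a=3:    W    W    L
a=4:    L    L    W
a=5:    L    L    W
a=6:    W    W    L
a=7:    W    W    L
Cells with no legal move (terminal, hence L): (0,0), (0,1), (1,0), (1,1).
The remaining L cells, each justified by listing all of its moves:
(2,2): →(0,2)(W), (2,0)(W) — all W, so L
(3,2): →(1,2)(W), (3,0)(W) — all W, so L
(4,0): →(2,0)(W) only, which is W, so L
(4,1): →(2,1)(W) only, which is W, so L
(5,0): →(3,0)(W) only, which is W, so L
(5,1): →(3,1)(W) only, which is W, so L
(6,2): →(4,2)(W), (6,0)(W) — all W, so L
(7,2): →(5,2)(W), (7,0)(W) — all W, so L
Every other cell has at least one move into one of the L cells above, so it is W.
Every move from (7,2) reaches a W position, so the mover loses.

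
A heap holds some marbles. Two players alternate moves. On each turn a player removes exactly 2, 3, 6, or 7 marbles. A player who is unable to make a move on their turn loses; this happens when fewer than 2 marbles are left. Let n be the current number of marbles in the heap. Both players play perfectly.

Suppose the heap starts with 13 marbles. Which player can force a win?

Work bottom-up. With no move the player to move loses. Otherwise the position is W if at least one move leads to an L position for the opponent, and L if every move leads to a W.
n=0: no move → L
n=1: no move → L
n=2: →0(L), so W
n=3: →1(L), so W
n=4: →1(L), so W
n=5: →3(W), 2(W) — all W, so L
n=6: →0(L), so W
n=7: →5(L), so W
n=8: →5(L), so W
n=9: →7(W), 6(W), 3(W), 2(W) — all W, so L
n=10: →8(W), 7(W), 4(W), 3(W) — all W, so L
n=11: →9(L), so W
n=12: →10(L), so W
n=13: →10(L), so W
From 13 the player to move can remove 3, leaving 10, reaching an L position.

The first player wins.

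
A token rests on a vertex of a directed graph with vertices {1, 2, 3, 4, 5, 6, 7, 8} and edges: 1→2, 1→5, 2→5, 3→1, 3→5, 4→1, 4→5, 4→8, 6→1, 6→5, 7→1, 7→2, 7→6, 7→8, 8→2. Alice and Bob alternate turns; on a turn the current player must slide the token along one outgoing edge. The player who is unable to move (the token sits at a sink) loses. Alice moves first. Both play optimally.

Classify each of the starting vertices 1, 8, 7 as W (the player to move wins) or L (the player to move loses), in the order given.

1: W, 8: L, 7: W

Classify positions by backward induction: terminal positions (no move available) are L. From any other position, the mover wins iff some move reaches an L.
Every edge goes from a vertex to one that appears earlier in the order 5, 2, 1, 3, 6, 8, 4, 7, so processing vertices in that order labels each vertex after all of its successors.
5: no outgoing edge → L
2: reaches L-position 5 → W
1: reaches L-position 5 → W
3: reaches L-position 5 → W
6: reaches L-position 5 → W
8: only reaches 2(W), which is W → L
4: reaches L-position 8 → W
7: reaches L-position 8 → W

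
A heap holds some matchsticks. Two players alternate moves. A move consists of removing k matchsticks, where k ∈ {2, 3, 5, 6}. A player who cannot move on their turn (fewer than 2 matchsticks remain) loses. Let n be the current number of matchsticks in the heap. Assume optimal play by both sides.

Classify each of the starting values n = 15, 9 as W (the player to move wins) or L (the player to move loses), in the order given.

Build the W/L table. Terminal = L. A non-terminal position is W if it has a move to some L; otherwise it is L.
n=0: no move → L
n=1: no move → L
n=2: reaches L-position 0 → W
n=3: reaches L-position 1 → W
n=4: reaches L-position 1 → W
n=5: reaches L-position 0 → W
n=6: reaches L-position 1 → W
n=7: reaches L-position 1 → W
n=8: only reaches 6(W), 5(W), 3(W), 2(W), all W → L
n=9: only reaches 7(W), 6(W), 4(W), 3(W), all W → L
n=10: reaches L-position 8 → W
n=11: reaches L-position 9 → W
n=12: reaches L-position 9 → W
n=13: reaches L-position 8 → W
n=14: reaches L-position 9 → W
n=15: reaches L-position 9 → W

15: W, 9: L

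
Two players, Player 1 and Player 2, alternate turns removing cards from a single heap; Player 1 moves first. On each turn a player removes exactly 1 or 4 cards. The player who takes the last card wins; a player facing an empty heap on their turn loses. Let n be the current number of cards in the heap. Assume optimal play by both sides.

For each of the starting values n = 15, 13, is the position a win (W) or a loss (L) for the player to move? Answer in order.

15: L, 13: W

Classify positions by backward induction: terminal positions (no move available) are L. From any other position, the mover wins iff some move reaches an L.
n=0: no move → L
n=1: →0(L), so W
n=2: →1(W) only, which is W, so L
n=3: →2(L), so W
n=4: →0(L), so W
n=5: →4(W), 1(W) — all W, so L
n=6: →5(L), so W
n=7: →6(W), 3(W) — all W, so L
n=8: →7(L), so W
n=9: →5(L), so W
n=10: →9(W), 6(W) — all W, so L
n=11: →10(L), so W
n=12: →11(W), 8(W) — all W, so L
n=13: →12(L), so W
n=14: →10(L), so W
n=15: →14(W), 11(W) — all W, so L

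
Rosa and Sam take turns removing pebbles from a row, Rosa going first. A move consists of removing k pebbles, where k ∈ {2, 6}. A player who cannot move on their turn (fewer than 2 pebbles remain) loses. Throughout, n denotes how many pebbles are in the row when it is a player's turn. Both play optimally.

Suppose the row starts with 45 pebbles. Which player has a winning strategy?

Label each position W (a win for the player to move) or L (a loss). A position with no legal move is L; any other position is W exactly when some move reaches an L, and L when every move reaches a W.
n=0: no move → L
n=1: no move → L
n=2: can move to 0, which is L ⇒ W
n=3: can move to 1, which is L ⇒ W
n=4: the only move is to 2(W), a W ⇒ L
n=5: the only move is to 3(W), a W ⇒ L
n=6: can move to 4, which is L ⇒ W
n=7: can move to 5, which is L ⇒ W
n=8: moves to 6(W), 2(W); every one is W ⇒ L
n=9: moves to 7(W), 3(W); every one is W ⇒ L
n=10: can move to 8, which is L ⇒ W
n=11: can move to 9, which is L ⇒ W
n=12: moves to 10(W), 6(W); every one is W ⇒ L
n=13: moves to 11(W), 7(W); every one is W ⇒ L
n=14: can move to 12, which is L ⇒ W
n=15: can move to 13, which is L ⇒ W
n=16: moves to 14(W), 10(W); every one is W ⇒ L
n=17: moves to 15(W), 11(W); every one is W ⇒ L
n=18: can move to 16, which is L ⇒ W
n=19: can move to 17, which is L ⇒ W
n=20: moves to 18(W), 14(W); every one is W ⇒ L
n=21: moves to 19(W), 15(W); every one is W ⇒ L
n=22: can move to 20, which is L ⇒ W
n=23: can move to 21, which is L ⇒ W
n=24: moves to 22(W), 18(W); every one is W ⇒ L
n=25: moves to 23(W), 19(W); every one is W ⇒ L
n=26: can move to 24, which is L ⇒ W
n=27: can move to 25, which is L ⇒ W
n=28: moves to 26(W), 22(W); every one is W ⇒ L
n=29: moves to 27(W), 23(W); every one is W ⇒ L
n=30: can move to 28, which is L ⇒ W
n=31: can move to 29, which is L ⇒ W
n=32: moves to 30(W), 26(W); every one is W ⇒ L
n=33: moves to 31(W), 27(W); every one is W ⇒ L
n=34: can move to 32, which is L ⇒ W
n=35: can move to 33, which is L ⇒ W
n=36: moves to 34(W), 30(W); every one is W ⇒ L
n=37: moves to 35(W), 31(W); every one is W ⇒ L
n=38: can move to 36, which is L ⇒ W
n=39: can move to 37, which is L ⇒ W
n=40: moves to 38(W), 34(W); every one is W ⇒ L
n=41: moves to 39(W), 35(W); every one is W ⇒ L
n=42: can move to 40, which is L ⇒ W
n=43: can move to 41, which is L ⇒ W
n=44: moves to 42(W), 38(W); every one is W ⇒ L
n=45: moves to 43(W), 39(W); every one is W ⇒ L
The starting position 45 is L: whatever Rosa does, the opponent receives a W position.

Sam wins.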